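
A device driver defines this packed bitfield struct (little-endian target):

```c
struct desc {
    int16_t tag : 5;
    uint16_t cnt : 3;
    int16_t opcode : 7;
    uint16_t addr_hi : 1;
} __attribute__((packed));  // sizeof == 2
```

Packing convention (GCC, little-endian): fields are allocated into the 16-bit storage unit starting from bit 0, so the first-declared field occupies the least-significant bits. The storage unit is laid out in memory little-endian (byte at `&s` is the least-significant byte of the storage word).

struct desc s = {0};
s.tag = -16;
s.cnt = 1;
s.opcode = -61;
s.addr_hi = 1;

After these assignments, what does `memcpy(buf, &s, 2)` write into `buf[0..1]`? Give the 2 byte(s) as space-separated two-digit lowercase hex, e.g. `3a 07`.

30 c3

tag (5b) val=-16 bits=0x10 at bit 0: 0x0010
cnt (3b) val=1 bits=0x1 at bit 5: 0x0030
opcode (7b) val=-61 bits=0x43 at bit 8: 0x4330
addr_hi (1b) val=1 bits=0x1 at bit 15: 0xc330
word = 0xc330 → little-endian bytes:
  [0]=0x30  [1]=0xc3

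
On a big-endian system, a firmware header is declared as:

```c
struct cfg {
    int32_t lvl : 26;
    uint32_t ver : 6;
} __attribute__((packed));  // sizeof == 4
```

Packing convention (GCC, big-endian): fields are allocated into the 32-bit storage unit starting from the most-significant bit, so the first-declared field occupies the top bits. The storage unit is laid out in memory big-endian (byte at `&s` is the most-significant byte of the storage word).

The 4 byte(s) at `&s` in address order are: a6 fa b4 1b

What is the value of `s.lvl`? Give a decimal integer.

-23336240

[0]=0xa6 [1]=0xfa [2]=0xb4 [3]=0x1b (big-endian) → word 0xa6fab41b
lvl:26 @ bit 6 → (0xa6fab41b>>6)&0x3ffffff = 0x29bead0  ←
ver:6 @ bit 0 → (0xa6fab41b>>0)&0x3f = 0x1b
lvl signed 26b, MSB=1: 43772624 - 67108864 = -23336240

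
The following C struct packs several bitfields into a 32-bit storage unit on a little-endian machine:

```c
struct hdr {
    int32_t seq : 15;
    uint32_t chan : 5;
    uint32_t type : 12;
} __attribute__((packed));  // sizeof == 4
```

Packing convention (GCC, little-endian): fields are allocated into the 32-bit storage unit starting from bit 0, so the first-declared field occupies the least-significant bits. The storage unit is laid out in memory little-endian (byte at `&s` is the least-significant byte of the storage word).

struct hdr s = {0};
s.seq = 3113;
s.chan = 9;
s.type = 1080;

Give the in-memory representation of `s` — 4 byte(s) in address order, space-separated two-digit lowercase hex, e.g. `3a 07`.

seq (15b) val=3113 bits=0xc29 at bit 0: 0x00000c29
chan (5b) val=9 bits=0x9 at bit 15: 0x00048c29
type (12b) val=1080 bits=0x438 at bit 20: 0x43848c29
word = 0x43848c29 → little-endian bytes:
  [0]=0x29  [1]=0x8c  [2]=0x84  [3]=0x43

29 8c 84 43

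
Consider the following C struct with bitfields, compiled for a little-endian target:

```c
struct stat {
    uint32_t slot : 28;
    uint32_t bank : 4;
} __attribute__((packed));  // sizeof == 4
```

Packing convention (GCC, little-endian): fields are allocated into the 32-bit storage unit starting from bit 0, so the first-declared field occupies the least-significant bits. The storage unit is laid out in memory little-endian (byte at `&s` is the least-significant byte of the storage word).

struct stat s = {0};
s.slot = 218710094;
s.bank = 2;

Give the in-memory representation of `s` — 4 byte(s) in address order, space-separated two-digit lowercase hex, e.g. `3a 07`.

4e 40 09 2d

[0+:28] slot=218710094 & 0xfffffff = 0xd09404e; word=0x0d09404e
[28+:4] bank=2 & 0xf = 0x2; word=0x2d09404e
word = 0x2d09404e → little-endian bytes:
  [0]=0x4e  [1]=0x40  [2]=0x09  [3]=0x2d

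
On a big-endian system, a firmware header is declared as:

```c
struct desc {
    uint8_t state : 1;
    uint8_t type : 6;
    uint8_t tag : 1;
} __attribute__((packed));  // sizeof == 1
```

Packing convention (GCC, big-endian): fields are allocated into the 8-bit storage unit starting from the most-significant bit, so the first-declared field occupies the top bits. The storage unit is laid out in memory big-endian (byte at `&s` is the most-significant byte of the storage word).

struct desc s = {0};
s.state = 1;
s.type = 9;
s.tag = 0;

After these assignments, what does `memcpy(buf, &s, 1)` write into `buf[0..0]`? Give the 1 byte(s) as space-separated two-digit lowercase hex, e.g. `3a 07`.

92

state (1b) val=1 bits=0x1 at bit 7: 0x80
type (6b) val=9 bits=0x9 at bit 1: 0x92
tag (1b) val=0 bits=0x0 at bit 0: 0x92
word = 0x92 → big-endian bytes:
  [0]=0x92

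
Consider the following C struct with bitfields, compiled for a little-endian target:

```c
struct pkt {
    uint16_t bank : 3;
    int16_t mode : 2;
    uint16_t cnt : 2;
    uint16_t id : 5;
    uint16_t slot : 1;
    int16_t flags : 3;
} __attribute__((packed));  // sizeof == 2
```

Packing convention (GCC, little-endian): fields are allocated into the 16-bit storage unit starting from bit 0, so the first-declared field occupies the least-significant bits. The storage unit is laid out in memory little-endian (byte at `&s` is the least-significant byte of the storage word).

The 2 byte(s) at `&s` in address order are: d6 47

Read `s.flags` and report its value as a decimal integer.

[0]=0xd6 [1]=0x47 (little-endian) → word 0x47d6
bank [0+:3] = (word>>0) & 0x7 = 6
mode [3+:2] = (word>>3) & 0x3 = 2
cnt [5+:2] = (word>>5) & 0x3 = 2
id [7+:5] = (word>>7) & 0x1f = 15
slot [12+:1] = (word>>12) & 0x1 = 0
flags [13+:3] = (word>>13) & 0x7 = 2  ←
flags signed 3b, MSB=0: value = 2

2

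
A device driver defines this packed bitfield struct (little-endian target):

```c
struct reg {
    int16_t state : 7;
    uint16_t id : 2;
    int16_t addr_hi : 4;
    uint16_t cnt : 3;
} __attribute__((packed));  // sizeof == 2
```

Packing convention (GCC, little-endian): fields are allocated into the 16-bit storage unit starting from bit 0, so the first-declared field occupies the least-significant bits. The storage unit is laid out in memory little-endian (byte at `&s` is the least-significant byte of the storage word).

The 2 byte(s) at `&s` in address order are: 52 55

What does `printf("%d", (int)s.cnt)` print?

2

[0]=0x52 [1]=0x55 (little-endian) → word 0x5552
state [0+:7] = (word>>0) & 0x7f = 82
id [7+:2] = (word>>7) & 0x3 = 2
addr_hi [9+:4] = (word>>9) & 0xf = 10
cnt [13+:3] = (word>>13) & 0x7 = 2  ←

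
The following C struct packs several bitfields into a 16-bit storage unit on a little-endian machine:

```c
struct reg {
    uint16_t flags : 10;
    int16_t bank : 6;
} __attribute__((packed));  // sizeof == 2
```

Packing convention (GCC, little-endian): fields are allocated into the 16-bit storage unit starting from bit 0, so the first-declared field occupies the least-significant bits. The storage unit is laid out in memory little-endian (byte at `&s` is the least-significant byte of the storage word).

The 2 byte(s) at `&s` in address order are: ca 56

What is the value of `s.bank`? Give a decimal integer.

21

[0]=0xca [1]=0x56 (little-endian) → word 0x56ca
flags:10 @ bit 0 → (0x56ca>>0)&0x3ff = 0x2ca
bank:6 @ bit 10 → (0x56ca>>10)&0x3f = 0x15  ←
bank signed 6b, MSB=0: value = 21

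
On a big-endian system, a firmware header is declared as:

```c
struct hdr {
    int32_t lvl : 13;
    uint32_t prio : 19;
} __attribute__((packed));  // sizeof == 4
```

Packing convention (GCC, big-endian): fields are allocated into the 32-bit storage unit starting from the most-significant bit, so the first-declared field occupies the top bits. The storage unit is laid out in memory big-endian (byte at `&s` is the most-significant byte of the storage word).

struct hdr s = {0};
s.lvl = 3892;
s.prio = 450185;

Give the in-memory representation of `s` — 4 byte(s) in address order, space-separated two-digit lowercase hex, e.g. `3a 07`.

79 a6 de 89

lvl:13 = 3892 → 0xf34 << 19 → word 0x79a00000
prio:19 = 450185 → 0x6de89 << 0 → word 0x79a6de89
word = 0x79a6de89 → big-endian bytes:
  [0]=0x79  [1]=0xa6  [2]=0xde  [3]=0x89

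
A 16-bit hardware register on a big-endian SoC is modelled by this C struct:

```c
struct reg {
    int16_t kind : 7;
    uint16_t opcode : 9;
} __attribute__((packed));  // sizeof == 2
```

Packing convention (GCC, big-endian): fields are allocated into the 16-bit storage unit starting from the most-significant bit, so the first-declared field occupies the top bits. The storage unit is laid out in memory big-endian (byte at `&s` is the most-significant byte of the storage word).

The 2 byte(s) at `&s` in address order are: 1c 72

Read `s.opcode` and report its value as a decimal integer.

[0]=0x1c [1]=0x72 (big-endian) → word 0x1c72
kind:7 @ bit 9 → (0x1c72>>9)&0x7f = 0xe
opcode:9 @ bit 0 → (0x1c72>>0)&0x1ff = 0x72  ←

114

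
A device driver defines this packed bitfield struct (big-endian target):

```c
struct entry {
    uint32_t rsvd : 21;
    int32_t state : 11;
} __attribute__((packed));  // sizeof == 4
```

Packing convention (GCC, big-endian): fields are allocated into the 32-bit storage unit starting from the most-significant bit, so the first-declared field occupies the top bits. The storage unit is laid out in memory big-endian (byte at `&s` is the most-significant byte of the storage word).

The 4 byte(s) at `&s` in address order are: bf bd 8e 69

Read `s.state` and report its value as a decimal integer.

-407

[0]=0xbf [1]=0xbd [2]=0x8e [3]=0x69 (big-endian) → word 0xbfbd8e69
rsvd [11+:21] = (word>>11) & 0x1fffff = 1570737
state [0+:11] = (word>>0) & 0x7ff = 1641  ←
state signed 11b, MSB=1: 1641 - 2048 = -407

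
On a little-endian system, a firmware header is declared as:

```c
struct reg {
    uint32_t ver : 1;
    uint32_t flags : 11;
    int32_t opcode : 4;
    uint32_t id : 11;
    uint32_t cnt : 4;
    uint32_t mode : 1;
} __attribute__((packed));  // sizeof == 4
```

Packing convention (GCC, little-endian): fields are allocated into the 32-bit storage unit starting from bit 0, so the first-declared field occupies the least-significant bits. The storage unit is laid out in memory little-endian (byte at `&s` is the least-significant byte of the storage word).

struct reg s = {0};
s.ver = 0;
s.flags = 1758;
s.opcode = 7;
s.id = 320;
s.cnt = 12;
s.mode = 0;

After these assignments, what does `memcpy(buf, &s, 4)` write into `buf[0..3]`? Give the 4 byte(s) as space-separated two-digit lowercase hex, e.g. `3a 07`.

ver (1b) val=0 bits=0x0 at bit 0: 0x00000000
flags (11b) val=1758 bits=0x6de at bit 1: 0x00000dbc
opcode (4b) val=7 bits=0x7 at bit 12: 0x00007dbc
id (11b) val=320 bits=0x140 at bit 16: 0x01407dbc
cnt (4b) val=12 bits=0xc at bit 27: 0x61407dbc
mode (1b) val=0 bits=0x0 at bit 31: 0x61407dbc
word = 0x61407dbc → little-endian bytes:
  [0]=0xbc  [1]=0x7d  [2]=0x40  [3]=0x61

bc 7d 40 61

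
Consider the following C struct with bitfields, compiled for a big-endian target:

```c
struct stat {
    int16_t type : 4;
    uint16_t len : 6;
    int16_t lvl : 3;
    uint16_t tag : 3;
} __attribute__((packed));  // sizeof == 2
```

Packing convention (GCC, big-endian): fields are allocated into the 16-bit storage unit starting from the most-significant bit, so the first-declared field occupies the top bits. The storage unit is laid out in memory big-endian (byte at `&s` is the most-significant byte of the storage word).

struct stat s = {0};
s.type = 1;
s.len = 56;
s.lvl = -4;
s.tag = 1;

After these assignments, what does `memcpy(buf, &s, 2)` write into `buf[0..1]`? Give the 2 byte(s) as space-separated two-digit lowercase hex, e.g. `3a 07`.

type:4 = 1 → 0x1 << 12 → word 0x1000
len:6 = 56 → 0x38 << 6 → word 0x1e00
lvl:3 = -4 → 0x4 << 3 → word 0x1e20
tag:3 = 1 → 0x1 << 0 → word 0x1e21
word = 0x1e21 → big-endian bytes:
  [0]=0x1e  [1]=0x21

1e 21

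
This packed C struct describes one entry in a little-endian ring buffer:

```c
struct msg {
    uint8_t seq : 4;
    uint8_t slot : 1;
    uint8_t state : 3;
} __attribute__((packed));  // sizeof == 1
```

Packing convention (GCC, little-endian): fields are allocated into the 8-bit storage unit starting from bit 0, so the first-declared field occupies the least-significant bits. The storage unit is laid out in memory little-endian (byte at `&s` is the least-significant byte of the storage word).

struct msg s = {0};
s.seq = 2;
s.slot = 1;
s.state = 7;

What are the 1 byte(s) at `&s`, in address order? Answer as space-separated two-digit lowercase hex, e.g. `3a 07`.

seq (4b) val=2 bits=0x2 at bit 0: 0x02
slot (1b) val=1 bits=0x1 at bit 4: 0x12
state (3b) val=7 bits=0x7 at bit 5: 0xf2
word = 0xf2 → little-endian bytes:
  [0]=0xf2

f2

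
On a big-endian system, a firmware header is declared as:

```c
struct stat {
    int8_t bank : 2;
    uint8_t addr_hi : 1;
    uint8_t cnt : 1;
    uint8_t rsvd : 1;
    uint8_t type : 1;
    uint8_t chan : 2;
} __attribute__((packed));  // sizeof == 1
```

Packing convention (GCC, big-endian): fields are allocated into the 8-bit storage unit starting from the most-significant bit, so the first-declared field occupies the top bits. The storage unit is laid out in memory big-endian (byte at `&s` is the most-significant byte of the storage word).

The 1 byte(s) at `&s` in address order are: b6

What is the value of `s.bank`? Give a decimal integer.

[0]=0xb6 (big-endian) → word 0xb6
bank:2 @ bit 6 → (0xb6>>6)&0x3 = 0x2  ←
addr_hi:1 @ bit 5 → (0xb6>>5)&0x1 = 0x1
cnt:1 @ bit 4 → (0xb6>>4)&0x1 = 0x1
rsvd:1 @ bit 3 → (0xb6>>3)&0x1 = 0x0
type:1 @ bit 2 → (0xb6>>2)&0x1 = 0x1
chan:2 @ bit 0 → (0xb6>>0)&0x3 = 0x2
bank signed 2b, MSB=1: 2 - 4 = -2

-2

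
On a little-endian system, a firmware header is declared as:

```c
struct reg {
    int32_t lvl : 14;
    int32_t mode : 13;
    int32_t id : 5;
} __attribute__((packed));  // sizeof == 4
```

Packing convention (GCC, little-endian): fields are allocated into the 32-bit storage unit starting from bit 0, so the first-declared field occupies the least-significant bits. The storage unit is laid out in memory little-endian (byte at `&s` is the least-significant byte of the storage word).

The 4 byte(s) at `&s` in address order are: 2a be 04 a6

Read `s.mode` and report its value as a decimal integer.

[0]=0x2a [1]=0xbe [2]=0x04 [3]=0xa6 (little-endian) → word 0xa604be2a
lvl [0+:14] = (word>>0) & 0x3fff = 15914
mode [14+:13] = (word>>14) & 0x1fff = 6162  ←
id [27+:5] = (word>>27) & 0x1f = 20
mode signed 13b, MSB=1: 6162 - 8192 = -2030

-2030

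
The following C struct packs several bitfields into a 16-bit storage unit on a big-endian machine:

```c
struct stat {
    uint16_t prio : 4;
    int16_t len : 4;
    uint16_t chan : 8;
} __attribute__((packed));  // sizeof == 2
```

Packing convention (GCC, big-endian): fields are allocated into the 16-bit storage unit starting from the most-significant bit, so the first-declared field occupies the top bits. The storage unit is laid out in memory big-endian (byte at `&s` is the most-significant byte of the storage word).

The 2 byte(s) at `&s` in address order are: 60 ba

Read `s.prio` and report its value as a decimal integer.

[0]=0x60 [1]=0xba (big-endian) → word 0x60ba
prio [12+:4] = (word>>12) & 0xf = 6  ←
len [8+:4] = (word>>8) & 0xf = 0
chan [0+:8] = (word>>0) & 0xff = 186

6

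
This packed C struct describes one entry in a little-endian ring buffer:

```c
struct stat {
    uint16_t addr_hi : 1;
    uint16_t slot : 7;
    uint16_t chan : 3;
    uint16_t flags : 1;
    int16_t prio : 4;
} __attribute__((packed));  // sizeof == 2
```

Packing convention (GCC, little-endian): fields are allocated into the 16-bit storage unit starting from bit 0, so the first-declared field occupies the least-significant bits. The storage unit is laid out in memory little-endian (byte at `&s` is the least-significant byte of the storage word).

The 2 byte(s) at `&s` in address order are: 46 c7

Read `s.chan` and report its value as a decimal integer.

7

[0]=0x46 [1]=0xc7 (little-endian) → word 0xc746
addr_hi [0+:1] = (word>>0) & 0x1 = 0
slot [1+:7] = (word>>1) & 0x7f = 35
chan [8+:3] = (word>>8) & 0x7 = 7  ←
flags [11+:1] = (word>>11) & 0x1 = 0
prio [12+:4] = (word>>12) & 0xf = 12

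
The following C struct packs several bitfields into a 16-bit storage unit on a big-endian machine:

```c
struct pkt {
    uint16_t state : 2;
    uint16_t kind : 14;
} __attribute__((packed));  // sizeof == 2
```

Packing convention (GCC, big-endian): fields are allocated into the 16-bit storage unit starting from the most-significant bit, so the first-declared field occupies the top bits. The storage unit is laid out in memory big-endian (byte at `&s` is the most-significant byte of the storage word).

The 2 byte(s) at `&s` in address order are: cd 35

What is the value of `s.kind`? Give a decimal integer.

3381

[0]=0xcd [1]=0x35 (big-endian) → word 0xcd35
state:2 @ bit 14 → (0xcd35>>14)&0x3 = 0x3
kind:14 @ bit 0 → (0xcd35>>0)&0x3fff = 0xd35  ←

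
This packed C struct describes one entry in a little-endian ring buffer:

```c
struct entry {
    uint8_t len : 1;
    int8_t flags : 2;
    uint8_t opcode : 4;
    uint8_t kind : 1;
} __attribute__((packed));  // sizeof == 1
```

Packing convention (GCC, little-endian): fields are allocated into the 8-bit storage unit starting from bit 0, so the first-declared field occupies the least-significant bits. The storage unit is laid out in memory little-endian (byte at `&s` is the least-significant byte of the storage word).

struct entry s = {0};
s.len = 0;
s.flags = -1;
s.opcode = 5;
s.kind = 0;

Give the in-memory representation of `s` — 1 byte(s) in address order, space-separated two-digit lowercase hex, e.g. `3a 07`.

2e

len:1 = 0 → 0x0 << 0 → word 0x00
flags:2 = -1 → 0x3 << 1 → word 0x06
opcode:4 = 5 → 0x5 << 3 → word 0x2e
kind:1 = 0 → 0x0 << 7 → word 0x2e
word = 0x2e → little-endian bytes:
  [0]=0x2e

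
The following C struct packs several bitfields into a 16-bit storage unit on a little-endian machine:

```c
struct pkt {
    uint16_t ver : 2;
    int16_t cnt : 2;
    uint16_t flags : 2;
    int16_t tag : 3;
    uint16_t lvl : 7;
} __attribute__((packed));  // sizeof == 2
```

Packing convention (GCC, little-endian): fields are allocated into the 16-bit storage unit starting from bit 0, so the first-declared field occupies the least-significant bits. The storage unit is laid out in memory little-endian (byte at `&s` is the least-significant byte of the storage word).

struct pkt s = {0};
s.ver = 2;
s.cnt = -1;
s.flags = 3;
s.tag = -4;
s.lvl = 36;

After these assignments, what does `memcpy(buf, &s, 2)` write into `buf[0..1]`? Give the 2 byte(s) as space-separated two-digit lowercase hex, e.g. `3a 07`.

3e 49

ver:2 = 2 → 0x2 << 0 → word 0x0002
cnt:2 = -1 → 0x3 << 2 → word 0x000e
flags:2 = 3 → 0x3 << 4 → word 0x003e
tag:3 = -4 → 0x4 << 6 → word 0x013e
lvl:7 = 36 → 0x24 << 9 → word 0x493e
word = 0x493e → little-endian bytes:
  [0]=0x3e  [1]=0x49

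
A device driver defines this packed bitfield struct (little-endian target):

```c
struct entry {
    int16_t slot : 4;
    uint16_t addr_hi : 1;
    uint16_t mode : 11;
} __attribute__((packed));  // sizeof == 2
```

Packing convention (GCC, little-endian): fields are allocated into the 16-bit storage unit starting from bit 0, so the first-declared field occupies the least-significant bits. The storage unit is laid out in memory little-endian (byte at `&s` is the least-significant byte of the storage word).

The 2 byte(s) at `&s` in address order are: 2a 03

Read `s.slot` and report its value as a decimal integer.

-6

[0]=0x2a [1]=0x03 (little-endian) → word 0x032a
slot [0+:4] = (word>>0) & 0xf = 10  ←
addr_hi [4+:1] = (word>>4) & 0x1 = 0
mode [5+:11] = (word>>5) & 0x7ff = 25
slot signed 4b, MSB=1: 10 - 16 = -6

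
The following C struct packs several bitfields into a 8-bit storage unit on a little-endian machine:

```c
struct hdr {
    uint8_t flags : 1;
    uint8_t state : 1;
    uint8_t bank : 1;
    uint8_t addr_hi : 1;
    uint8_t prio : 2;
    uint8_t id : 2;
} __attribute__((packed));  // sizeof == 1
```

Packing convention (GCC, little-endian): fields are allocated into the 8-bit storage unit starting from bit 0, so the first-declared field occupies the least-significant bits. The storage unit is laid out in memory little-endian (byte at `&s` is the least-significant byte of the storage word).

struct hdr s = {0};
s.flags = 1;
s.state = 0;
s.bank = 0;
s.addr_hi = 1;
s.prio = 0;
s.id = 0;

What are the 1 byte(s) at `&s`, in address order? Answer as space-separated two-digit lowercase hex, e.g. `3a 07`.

09

flags (1b) val=1 bits=0x1 at bit 0: 0x01
state (1b) val=0 bits=0x0 at bit 1: 0x01
bank (1b) val=0 bits=0x0 at bit 2: 0x01
addr_hi (1b) val=1 bits=0x1 at bit 3: 0x09
prio (2b) val=0 bits=0x0 at bit 4: 0x09
id (2b) val=0 bits=0x0 at bit 6: 0x09
word = 0x09 → little-endian bytes:
  [0]=0x09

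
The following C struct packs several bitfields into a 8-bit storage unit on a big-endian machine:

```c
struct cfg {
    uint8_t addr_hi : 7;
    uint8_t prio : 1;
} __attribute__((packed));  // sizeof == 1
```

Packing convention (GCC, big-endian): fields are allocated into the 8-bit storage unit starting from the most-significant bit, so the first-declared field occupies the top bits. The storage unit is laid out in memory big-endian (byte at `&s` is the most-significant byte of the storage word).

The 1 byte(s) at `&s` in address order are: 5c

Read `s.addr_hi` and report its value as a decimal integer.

46

[0]=0x5c (big-endian) → word 0x5c
addr_hi:7 @ bit 1 → (0x5c>>1)&0x7f = 0x2e  ←
prio:1 @ bit 0 → (0x5c>>0)&0x1 = 0x0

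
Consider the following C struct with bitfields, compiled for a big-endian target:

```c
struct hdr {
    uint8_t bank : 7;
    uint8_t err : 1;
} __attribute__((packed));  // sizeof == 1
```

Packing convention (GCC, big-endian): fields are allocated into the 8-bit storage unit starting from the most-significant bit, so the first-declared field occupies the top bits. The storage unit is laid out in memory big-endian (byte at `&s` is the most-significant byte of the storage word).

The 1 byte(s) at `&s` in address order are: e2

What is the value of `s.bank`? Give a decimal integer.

[0]=0xe2 (big-endian) → word 0xe2
bank:7 @ bit 1 → (0xe2>>1)&0x7f = 0x71  ←
err:1 @ bit 0 → (0xe2>>0)&0x1 = 0x0

113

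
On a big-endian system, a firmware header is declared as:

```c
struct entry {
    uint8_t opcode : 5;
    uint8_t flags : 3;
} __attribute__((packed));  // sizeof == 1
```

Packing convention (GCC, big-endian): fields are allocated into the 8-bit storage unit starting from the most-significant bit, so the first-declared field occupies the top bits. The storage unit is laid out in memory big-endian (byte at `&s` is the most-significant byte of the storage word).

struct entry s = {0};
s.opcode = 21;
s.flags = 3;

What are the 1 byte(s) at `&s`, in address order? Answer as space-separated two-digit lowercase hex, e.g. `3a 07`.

[3+:5] opcode=21 & 0x1f = 0x15; word=0xa8
[0+:3] flags=3 & 0x7 = 0x3; word=0xab
word = 0xab → big-endian bytes:
  [0]=0xab

ab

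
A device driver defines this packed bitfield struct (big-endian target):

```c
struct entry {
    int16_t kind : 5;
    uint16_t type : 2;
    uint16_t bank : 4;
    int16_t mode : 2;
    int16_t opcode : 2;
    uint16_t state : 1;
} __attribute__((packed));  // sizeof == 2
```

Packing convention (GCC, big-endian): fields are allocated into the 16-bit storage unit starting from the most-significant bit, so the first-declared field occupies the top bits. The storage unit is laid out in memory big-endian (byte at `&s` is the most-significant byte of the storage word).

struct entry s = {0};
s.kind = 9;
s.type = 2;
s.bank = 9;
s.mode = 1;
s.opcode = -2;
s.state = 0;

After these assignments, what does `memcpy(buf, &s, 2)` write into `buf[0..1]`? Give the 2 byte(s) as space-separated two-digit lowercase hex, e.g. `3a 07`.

4d 2c

kind (5b) val=9 bits=0x9 at bit 11: 0x4800
type (2b) val=2 bits=0x2 at bit 9: 0x4c00
bank (4b) val=9 bits=0x9 at bit 5: 0x4d20
mode (2b) val=1 bits=0x1 at bit 3: 0x4d28
opcode (2b) val=-2 bits=0x2 at bit 1: 0x4d2c
state (1b) val=0 bits=0x0 at bit 0: 0x4d2c
word = 0x4d2c → big-endian bytes:
  [0]=0x4d  [1]=0x2c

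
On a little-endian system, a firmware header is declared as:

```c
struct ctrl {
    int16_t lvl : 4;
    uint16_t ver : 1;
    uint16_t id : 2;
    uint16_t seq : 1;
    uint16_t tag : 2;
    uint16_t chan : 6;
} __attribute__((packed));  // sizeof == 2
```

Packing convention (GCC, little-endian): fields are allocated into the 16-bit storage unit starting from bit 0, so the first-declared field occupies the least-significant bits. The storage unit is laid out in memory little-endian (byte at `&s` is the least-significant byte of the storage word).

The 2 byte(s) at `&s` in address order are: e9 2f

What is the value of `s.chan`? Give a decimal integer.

11

[0]=0xe9 [1]=0x2f (little-endian) → word 0x2fe9
lvl [0+:4] = (word>>0) & 0xf = 9
ver [4+:1] = (word>>4) & 0x1 = 0
id [5+:2] = (word>>5) & 0x3 = 3
seq [7+:1] = (word>>7) & 0x1 = 1
tag [8+:2] = (word>>8) & 0x3 = 3
chan [10+:6] = (word>>10) & 0x3f = 11  ←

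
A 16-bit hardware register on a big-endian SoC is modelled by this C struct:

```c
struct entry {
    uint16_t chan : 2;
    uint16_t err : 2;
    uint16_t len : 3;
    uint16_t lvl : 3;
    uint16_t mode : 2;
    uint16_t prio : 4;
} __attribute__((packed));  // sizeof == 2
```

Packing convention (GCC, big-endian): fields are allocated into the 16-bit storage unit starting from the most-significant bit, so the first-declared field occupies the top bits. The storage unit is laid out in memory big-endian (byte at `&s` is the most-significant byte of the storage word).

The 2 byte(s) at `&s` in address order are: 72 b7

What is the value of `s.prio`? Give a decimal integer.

[0]=0x72 [1]=0xb7 (big-endian) → word 0x72b7
chan [14+:2] = (word>>14) & 0x3 = 1
err [12+:2] = (word>>12) & 0x3 = 3
len [9+:3] = (word>>9) & 0x7 = 1
lvl [6+:3] = (word>>6) & 0x7 = 2
mode [4+:2] = (word>>4) & 0x3 = 3
prio [0+:4] = (word>>0) & 0xf = 7  ←

7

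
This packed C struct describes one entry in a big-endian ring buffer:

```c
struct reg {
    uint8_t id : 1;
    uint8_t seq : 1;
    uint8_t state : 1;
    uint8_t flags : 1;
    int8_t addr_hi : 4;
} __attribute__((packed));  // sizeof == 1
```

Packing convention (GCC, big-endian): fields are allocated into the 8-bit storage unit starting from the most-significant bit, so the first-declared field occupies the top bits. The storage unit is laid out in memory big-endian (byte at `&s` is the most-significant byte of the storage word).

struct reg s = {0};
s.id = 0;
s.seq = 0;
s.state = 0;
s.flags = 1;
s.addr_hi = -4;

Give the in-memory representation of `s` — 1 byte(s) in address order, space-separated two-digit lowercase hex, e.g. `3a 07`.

id (1b) val=0 bits=0x0 at bit 7: 0x00
seq (1b) val=0 bits=0x0 at bit 6: 0x00
state (1b) val=0 bits=0x0 at bit 5: 0x00
flags (1b) val=1 bits=0x1 at bit 4: 0x10
addr_hi (4b) val=-4 bits=0xc at bit 0: 0x1c
word = 0x1c → big-endian bytes:
  [0]=0x1c

1c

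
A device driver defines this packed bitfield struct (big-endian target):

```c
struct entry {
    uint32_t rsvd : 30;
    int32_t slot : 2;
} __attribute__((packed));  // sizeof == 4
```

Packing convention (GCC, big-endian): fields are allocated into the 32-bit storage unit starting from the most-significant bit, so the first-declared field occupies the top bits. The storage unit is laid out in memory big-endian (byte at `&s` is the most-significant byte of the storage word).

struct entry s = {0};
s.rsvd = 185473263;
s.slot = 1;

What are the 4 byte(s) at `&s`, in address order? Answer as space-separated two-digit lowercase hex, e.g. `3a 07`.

[2+:30] rsvd=185473263 & 0x3fffffff = 0xb0e18ef; word=0x2c3863bc
[0+:2] slot=1 & 0x3 = 0x1; word=0x2c3863bd
word = 0x2c3863bd → big-endian bytes:
  [0]=0x2c  [1]=0x38  [2]=0x63  [3]=0xbd

2c 38 63 bd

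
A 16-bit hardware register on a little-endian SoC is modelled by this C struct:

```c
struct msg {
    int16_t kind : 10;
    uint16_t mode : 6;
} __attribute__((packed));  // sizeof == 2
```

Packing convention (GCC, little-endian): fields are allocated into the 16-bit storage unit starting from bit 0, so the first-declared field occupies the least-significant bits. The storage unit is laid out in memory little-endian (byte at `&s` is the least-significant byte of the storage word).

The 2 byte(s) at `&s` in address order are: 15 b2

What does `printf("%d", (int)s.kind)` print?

[0]=0x15 [1]=0xb2 (little-endian) → word 0xb215
kind [0+:10] = (word>>0) & 0x3ff = 533  ←
mode [10+:6] = (word>>10) & 0x3f = 44
kind signed 10b, MSB=1: 533 - 1024 = -491

-491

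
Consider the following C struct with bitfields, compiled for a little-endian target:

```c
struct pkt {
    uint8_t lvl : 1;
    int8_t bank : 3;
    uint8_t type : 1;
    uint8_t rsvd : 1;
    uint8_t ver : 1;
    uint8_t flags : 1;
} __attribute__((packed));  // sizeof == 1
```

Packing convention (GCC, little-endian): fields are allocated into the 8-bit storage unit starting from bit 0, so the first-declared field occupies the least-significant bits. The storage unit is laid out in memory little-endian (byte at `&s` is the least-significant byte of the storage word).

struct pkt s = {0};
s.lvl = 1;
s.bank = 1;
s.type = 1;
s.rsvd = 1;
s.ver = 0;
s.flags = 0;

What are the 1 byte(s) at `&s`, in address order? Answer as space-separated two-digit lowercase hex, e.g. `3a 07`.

33

lvl:1 = 1 → 0x1 << 0 → word 0x01
bank:3 = 1 → 0x1 << 1 → word 0x03
type:1 = 1 → 0x1 << 4 → word 0x13
rsvd:1 = 1 → 0x1 << 5 → word 0x33
ver:1 = 0 → 0x0 << 6 → word 0x33
flags:1 = 0 → 0x0 << 7 → word 0x33
word = 0x33 → little-endian bytes:
  [0]=0x33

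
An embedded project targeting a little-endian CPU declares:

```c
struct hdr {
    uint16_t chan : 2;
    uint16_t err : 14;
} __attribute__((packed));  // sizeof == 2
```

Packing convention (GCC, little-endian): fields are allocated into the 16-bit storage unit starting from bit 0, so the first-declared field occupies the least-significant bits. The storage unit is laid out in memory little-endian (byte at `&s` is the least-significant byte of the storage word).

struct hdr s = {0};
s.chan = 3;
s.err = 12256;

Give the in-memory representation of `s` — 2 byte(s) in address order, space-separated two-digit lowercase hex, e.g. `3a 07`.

83 bf

chan:2 = 3 → 0x3 << 0 → word 0x0003
err:14 = 12256 → 0x2fe0 << 2 → word 0xbf83
word = 0xbf83 → little-endian bytes:
  [0]=0x83  [1]=0xbf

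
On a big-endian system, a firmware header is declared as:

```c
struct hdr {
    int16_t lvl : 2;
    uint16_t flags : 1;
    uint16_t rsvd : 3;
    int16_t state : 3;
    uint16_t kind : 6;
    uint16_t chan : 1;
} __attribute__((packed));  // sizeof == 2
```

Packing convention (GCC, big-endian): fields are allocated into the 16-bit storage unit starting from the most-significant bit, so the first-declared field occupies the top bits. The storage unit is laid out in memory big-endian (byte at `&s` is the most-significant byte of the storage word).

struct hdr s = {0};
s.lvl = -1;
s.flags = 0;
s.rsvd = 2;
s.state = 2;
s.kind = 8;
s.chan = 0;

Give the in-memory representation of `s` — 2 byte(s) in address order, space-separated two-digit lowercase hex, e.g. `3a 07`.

lvl (2b) val=-1 bits=0x3 at bit 14: 0xc000
flags (1b) val=0 bits=0x0 at bit 13: 0xc000
rsvd (3b) val=2 bits=0x2 at bit 10: 0xc800
state (3b) val=2 bits=0x2 at bit 7: 0xc900
kind (6b) val=8 bits=0x8 at bit 1: 0xc910
chan (1b) val=0 bits=0x0 at bit 0: 0xc910
word = 0xc910 → big-endian bytes:
  [0]=0xc9  [1]=0x10

c9 10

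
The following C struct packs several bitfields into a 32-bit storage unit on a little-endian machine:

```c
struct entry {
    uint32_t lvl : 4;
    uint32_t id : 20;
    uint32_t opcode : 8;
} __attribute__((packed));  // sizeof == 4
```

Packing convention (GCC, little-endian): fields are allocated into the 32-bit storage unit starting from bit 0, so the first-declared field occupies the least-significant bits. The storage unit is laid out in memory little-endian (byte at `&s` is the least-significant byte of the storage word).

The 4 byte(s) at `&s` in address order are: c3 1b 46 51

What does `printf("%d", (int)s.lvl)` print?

3

[0]=0xc3 [1]=0x1b [2]=0x46 [3]=0x51 (little-endian) → word 0x51461bc3
lvl:4 @ bit 0 → (0x51461bc3>>0)&0xf = 0x3  ←
id:20 @ bit 4 → (0x51461bc3>>4)&0xfffff = 0x461bc
opcode:8 @ bit 24 → (0x51461bc3>>24)&0xff = 0x51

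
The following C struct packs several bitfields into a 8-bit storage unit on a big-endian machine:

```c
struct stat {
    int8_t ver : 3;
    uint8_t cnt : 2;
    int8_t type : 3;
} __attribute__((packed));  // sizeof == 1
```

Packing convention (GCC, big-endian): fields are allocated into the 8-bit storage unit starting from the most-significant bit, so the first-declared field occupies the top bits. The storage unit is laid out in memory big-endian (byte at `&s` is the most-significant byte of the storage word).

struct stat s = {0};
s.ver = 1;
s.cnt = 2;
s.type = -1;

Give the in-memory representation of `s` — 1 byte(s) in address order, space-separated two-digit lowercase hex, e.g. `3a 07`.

37

[5+:3] ver=1 & 0x7 = 0x1; word=0x20
[3+:2] cnt=2 & 0x3 = 0x2; word=0x30
[0+:3] type=-1 & 0x7 = 0x7; word=0x37
word = 0x37 → big-endian bytes:
  [0]=0x37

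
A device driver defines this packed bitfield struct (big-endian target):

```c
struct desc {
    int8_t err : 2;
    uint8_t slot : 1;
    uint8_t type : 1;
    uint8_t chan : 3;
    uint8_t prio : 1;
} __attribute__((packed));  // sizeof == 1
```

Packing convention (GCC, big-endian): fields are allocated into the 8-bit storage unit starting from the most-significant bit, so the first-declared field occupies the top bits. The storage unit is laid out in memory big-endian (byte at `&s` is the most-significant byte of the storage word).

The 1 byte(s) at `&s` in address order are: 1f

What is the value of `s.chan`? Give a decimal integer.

7

[0]=0x1f (big-endian) → word 0x1f
err:2 @ bit 6 → (0x1f>>6)&0x3 = 0x0
slot:1 @ bit 5 → (0x1f>>5)&0x1 = 0x0
type:1 @ bit 4 → (0x1f>>4)&0x1 = 0x1
chan:3 @ bit 1 → (0x1f>>1)&0x7 = 0x7  ←
prio:1 @ bit 0 → (0x1f>>0)&0x1 = 0x1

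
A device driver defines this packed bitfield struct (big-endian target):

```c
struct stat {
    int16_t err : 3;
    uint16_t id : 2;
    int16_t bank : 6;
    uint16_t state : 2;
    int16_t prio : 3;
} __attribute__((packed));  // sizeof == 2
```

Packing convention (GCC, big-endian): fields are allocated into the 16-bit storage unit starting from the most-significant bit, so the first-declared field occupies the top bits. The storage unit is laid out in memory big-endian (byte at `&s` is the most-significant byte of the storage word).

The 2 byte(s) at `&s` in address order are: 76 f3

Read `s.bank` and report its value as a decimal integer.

[0]=0x76 [1]=0xf3 (big-endian) → word 0x76f3
err:3 @ bit 13 → (0x76f3>>13)&0x7 = 0x3
id:2 @ bit 11 → (0x76f3>>11)&0x3 = 0x2
bank:6 @ bit 5 → (0x76f3>>5)&0x3f = 0x37  ←
state:2 @ bit 3 → (0x76f3>>3)&0x3 = 0x2
prio:3 @ bit 0 → (0x76f3>>0)&0x7 = 0x3
bank signed 6b, MSB=1: 55 - 64 = -9

-9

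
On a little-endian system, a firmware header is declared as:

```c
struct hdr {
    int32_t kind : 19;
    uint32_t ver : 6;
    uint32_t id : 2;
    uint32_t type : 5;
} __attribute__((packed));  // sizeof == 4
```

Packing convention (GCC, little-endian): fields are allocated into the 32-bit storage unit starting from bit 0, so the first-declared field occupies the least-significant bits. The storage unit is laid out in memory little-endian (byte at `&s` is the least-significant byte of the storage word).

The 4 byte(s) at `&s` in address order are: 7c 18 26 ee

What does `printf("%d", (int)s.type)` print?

29

[0]=0x7c [1]=0x18 [2]=0x26 [3]=0xee (little-endian) → word 0xee26187c
kind [0+:19] = (word>>0) & 0x7ffff = 399484
ver [19+:6] = (word>>19) & 0x3f = 4
id [25+:2] = (word>>25) & 0x3 = 3
type [27+:5] = (word>>27) & 0x1f = 29  ←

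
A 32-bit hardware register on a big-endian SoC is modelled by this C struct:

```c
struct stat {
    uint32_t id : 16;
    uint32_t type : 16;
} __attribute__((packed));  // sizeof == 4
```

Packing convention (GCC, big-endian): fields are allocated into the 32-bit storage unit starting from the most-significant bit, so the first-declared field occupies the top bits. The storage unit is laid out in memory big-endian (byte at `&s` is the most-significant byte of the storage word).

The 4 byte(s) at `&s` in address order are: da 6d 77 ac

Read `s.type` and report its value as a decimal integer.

30636

[0]=0xda [1]=0x6d [2]=0x77 [3]=0xac (big-endian) → word 0xda6d77ac
id:16 @ bit 16 → (0xda6d77ac>>16)&0xffff = 0xda6d
type:16 @ bit 0 → (0xda6d77ac>>0)&0xffff = 0x77ac  ←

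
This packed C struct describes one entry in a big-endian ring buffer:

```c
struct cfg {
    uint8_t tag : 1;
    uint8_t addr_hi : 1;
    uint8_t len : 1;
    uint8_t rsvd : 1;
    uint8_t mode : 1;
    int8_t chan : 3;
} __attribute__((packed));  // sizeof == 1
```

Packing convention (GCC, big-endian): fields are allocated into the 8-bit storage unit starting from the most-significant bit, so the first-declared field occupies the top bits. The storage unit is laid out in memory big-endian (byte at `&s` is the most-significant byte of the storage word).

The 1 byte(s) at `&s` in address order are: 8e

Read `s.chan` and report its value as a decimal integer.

-2

[0]=0x8e (big-endian) → word 0x8e
tag [7+:1] = (word>>7) & 0x1 = 1
addr_hi [6+:1] = (word>>6) & 0x1 = 0
len [5+:1] = (word>>5) & 0x1 = 0
rsvd [4+:1] = (word>>4) & 0x1 = 0
mode [3+:1] = (word>>3) & 0x1 = 1
chan [0+:3] = (word>>0) & 0x7 = 6  ←
chan signed 3b, MSB=1: 6 - 8 = -2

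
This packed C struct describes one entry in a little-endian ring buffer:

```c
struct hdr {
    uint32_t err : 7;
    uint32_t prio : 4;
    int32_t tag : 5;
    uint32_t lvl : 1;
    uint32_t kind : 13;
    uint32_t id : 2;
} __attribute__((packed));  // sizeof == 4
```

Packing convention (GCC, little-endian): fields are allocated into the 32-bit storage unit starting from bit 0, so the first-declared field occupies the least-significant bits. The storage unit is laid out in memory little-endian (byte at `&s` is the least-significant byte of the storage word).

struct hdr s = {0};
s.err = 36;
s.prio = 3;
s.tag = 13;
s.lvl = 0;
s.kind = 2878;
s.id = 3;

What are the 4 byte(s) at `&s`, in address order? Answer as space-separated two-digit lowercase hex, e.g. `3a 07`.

err:7 = 36 → 0x24 << 0 → word 0x00000024
prio:4 = 3 → 0x3 << 7 → word 0x000001a4
tag:5 = 13 → 0xd << 11 → word 0x000069a4
lvl:1 = 0 → 0x0 << 16 → word 0x000069a4
kind:13 = 2878 → 0xb3e << 17 → word 0x167c69a4
id:2 = 3 → 0x3 << 30 → word 0xd67c69a4
word = 0xd67c69a4 → little-endian bytes:
  [0]=0xa4  [1]=0x69  [2]=0x7c  [3]=0xd6

a4 69 7c d6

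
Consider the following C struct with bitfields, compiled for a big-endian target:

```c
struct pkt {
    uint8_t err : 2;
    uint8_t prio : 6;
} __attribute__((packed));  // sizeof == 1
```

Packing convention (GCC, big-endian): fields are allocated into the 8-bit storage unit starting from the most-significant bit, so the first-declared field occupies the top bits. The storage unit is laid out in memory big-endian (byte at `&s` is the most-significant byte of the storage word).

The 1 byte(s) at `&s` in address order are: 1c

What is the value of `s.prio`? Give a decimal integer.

[0]=0x1c (big-endian) → word 0x1c
err [6+:2] = (word>>6) & 0x3 = 0
prio [0+:6] = (word>>0) & 0x3f = 28  ←

28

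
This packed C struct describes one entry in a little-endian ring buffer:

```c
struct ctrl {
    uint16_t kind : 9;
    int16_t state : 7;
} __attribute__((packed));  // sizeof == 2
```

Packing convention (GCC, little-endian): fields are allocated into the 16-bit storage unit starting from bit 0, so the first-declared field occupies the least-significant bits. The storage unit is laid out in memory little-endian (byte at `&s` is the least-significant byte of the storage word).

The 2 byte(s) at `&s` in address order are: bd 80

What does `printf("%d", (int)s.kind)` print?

[0]=0xbd [1]=0x80 (little-endian) → word 0x80bd
kind [0+:9] = (word>>0) & 0x1ff = 189  ←
state [9+:7] = (word>>9) & 0x7f = 64

189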